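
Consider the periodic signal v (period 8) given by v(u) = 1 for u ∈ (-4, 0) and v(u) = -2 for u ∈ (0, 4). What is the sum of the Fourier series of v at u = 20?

-1/2

u = 20 differs from u = 4 by 2 full period(s), and the series is 8-periodic.
At u = 4 the one-sided limits are v(4^-) = -2 and v(4^+) = 1.
By Dirichlet's theorem the series converges to their average, [(-2) + (1)]/2 = -1/2.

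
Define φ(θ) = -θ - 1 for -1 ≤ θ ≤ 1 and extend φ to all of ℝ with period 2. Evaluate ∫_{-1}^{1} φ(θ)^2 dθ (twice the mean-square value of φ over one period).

8/3

∫_{-1}^{1} φ(θ)^2 dθ = 8/3.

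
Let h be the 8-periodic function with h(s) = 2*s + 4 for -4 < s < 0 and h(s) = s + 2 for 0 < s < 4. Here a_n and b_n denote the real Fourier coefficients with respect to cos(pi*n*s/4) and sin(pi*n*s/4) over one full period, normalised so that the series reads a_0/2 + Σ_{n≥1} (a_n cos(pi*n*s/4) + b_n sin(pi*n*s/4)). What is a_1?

8/pi**2

a_1 = 1/4 ∫_{-4}^{4} h(s) cos(pi*s/4) ds.
Split the integral at the breakpoints.
Integrating by parts (boundary term plus one more integral), an antiderivative of (2*s + 4) cos(pi*s/4) is 8*s*sin(pi*s/4)/pi + 16*sin(pi*s/4)/pi + 32*cos(pi*s/4)/pi**2; evaluating from -4 to 0: ∫_{-4}^{0} (2*s + 4) cos(pi*s/4) ds = (32/pi**2) - (-32/pi**2) = 64/pi**2.
Integrating by parts (boundary term plus one more integral), an antiderivative of (s + 2) cos(pi*s/4) is 4*s*sin(pi*s/4)/pi + 8*sin(pi*s/4)/pi + 16*cos(pi*s/4)/pi**2; evaluating from 0 to 4: ∫_{0}^{4} (s + 2) cos(pi*s/4) ds = (-16/pi**2) - (16/pi**2) = -32/pi**2.
Summing the pieces and multiplying by (1/4) gives a_1 = 8/pi**2.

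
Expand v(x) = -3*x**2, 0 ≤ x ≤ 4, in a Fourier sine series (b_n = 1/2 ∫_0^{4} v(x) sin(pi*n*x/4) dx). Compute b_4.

24/pi

b_4 = 1/2 ∫_0^{4} (-3*x**2) sin(pi*x) dx.
Integrating by parts twice (tabular method), an antiderivative of (-3*x**2) sin(pi*x) is 3*x**2*cos(pi*x)/pi - 6*x*sin(pi*x)/pi**2 - 6*cos(pi*x)/pi**3; evaluating from 0 to 4: ∫_{0}^{4} (-3*x**2) sin(pi*x) dx = (-6/pi**3 + 48/pi) - (-6/pi**3) = 48/pi.
Hence b_4 = (1/2)·(48/pi) = 24/pi.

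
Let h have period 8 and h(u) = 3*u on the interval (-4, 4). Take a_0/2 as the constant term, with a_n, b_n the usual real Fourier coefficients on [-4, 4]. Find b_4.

b_4 = 1/4 ∫_{-4}^{4} h(u) sin(pi*u) du.
h is odd and sin(pi*u) is odd, so the integrand is even and b_4 = 1/2 ∫_0^{4} h(u) sin(pi*u) du.
Integrating by parts (boundary term plus one more integral), an antiderivative of (3*u) sin(pi*u) is -3*u*cos(pi*u)/pi + 3*sin(pi*u)/pi**2; evaluating from 0 to 4: ∫_{0}^{4} (3*u) sin(pi*u) du = (-12/pi) - (0) = -12/pi.
Hence b_4 = (1/2)·(-12/pi) = -6/pi.

-6/pi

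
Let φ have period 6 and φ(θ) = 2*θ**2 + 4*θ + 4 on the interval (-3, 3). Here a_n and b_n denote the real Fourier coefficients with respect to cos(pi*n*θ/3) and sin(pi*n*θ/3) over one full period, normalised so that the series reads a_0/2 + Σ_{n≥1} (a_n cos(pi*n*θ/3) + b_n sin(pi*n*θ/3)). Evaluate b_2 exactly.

-12/pi

b_2 = 1/3 ∫_{-3}^{3} φ(θ) sin(2*pi*θ/3) dθ.
Integrating by parts twice (tabular method), an antiderivative of (2*θ**2 + 4*θ + 4) sin(2*pi*θ/3) is -3*θ**2*cos(2*pi*θ/3)/pi + 9*θ*sin(2*pi*θ/3)/pi**2 - 6*θ*cos(2*pi*θ/3)/pi + 9*sin(2*pi*θ/3)/pi**2 - 6*cos(2*pi*θ/3)/pi + 27*cos(2*pi*θ/3)/(2*pi**3); evaluating from -3 to 3: ∫_{-3}^{3} (2*θ**2 + 4*θ + 4) sin(2*pi*θ/3) dθ = (-51/pi + 27/(2*pi**3)) - (-15/pi + 27/(2*pi**3)) = -36/pi.
Hence b_2 = (1/3)·(-36/pi) = -12/pi.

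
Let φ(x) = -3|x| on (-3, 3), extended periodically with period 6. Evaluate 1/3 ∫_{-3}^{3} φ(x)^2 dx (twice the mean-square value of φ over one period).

1/3 ∫_{-3}^{3} φ(x)^2 dx = 1/3 · (162) = 54.

54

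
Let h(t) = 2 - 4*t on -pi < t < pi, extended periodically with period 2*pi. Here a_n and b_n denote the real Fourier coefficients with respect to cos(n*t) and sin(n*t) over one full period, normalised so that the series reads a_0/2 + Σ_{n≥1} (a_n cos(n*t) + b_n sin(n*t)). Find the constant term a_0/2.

a_0 = 1/pi ∫_{-pi}^{pi} h(t) dt = 1/pi · (4*pi) = 4.
So the constant term a_0/2 = 2.

2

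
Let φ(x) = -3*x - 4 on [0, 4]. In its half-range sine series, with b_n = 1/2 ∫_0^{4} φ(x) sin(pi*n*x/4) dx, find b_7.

-40/(7*pi)

b_7 = 1/2 ∫_0^{4} (-3*x - 4) sin(7*pi*x/4) dx.
Integrating by parts (boundary term plus one more integral), an antiderivative of (-3*x - 4) sin(7*pi*x/4) is 12*x*cos(7*pi*x/4)/(7*pi) - 48*sin(7*pi*x/4)/(49*pi**2) + 16*cos(7*pi*x/4)/(7*pi); evaluating from 0 to 4: ∫_{0}^{4} (-3*x - 4) sin(7*pi*x/4) dx = (-64/(7*pi)) - (16/(7*pi)) = -80/(7*pi).
Hence b_7 = (1/2)·(-80/(7*pi)) = -40/(7*pi).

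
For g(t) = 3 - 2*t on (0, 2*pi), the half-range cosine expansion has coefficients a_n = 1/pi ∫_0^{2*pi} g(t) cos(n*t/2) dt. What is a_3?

16/(9*pi)

a_3 = 1/pi ∫_0^{2*pi} (3 - 2*t) cos(3*t/2) dt.
Integrating by parts (boundary term plus one more integral), an antiderivative of (3 - 2*t) cos(3*t/2) is -4*t*sin(3*t/2)/3 + 2*sin(3*t/2) - 8*cos(3*t/2)/9; evaluating from 0 to 2*pi: ∫_{0}^{2*pi} (3 - 2*t) cos(3*t/2) dt = (8/9) - (-8/9) = 16/9.
Hence a_3 = (1/pi)·(16/9) = 16/(9*pi).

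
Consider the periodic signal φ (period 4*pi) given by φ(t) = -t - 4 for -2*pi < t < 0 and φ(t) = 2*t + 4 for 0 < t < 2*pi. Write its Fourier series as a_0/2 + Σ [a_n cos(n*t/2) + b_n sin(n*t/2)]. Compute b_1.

b_1 = (1/(2*pi)) ∫_{-2*pi}^{2*pi} φ(t) sin(t/2) dt.
Split the integral at the breakpoints.
Integrating by parts (boundary term plus one more integral), an antiderivative of (-t - 4) sin(t/2) is 2*t*cos(t/2) - 4*sin(t/2) + 8*cos(t/2); evaluating from -2*pi to 0: ∫_{-2*pi}^{0} (-t - 4) sin(t/2) dt = (8) - (-8 + 4*pi) = 16 - 4*pi.
Integrating by parts (boundary term plus one more integral), an antiderivative of (2*t + 4) sin(t/2) is -4*t*cos(t/2) + 8*sin(t/2) - 8*cos(t/2); evaluating from 0 to 2*pi: ∫_{0}^{2*pi} (2*t + 4) sin(t/2) dt = (8 + 8*pi) - (-8) = 16 + 8*pi.
Summing the pieces and multiplying by (1/(2*pi)) gives b_1 = 2 + 16/pi.

2 + 16/pi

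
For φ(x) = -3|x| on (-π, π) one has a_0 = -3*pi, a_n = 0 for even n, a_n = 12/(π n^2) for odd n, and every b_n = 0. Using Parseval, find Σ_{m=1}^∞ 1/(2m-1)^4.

pi**4/96

Parseval: a_0^2/2 + Σ a_n^2 = (1/π) ∫_{-π}^{π} φ(x)^2 dx = 6*pi**2.
Subtract a_0^2/2 = 9*pi**2/2: Σ a_n^2 = 3*pi**2/2.
Only odd n contribute, with a_n^2 = 144/(π^2 n^4), so Σ_{m≥1} 1/(2m-1)^4 = π^2·(3*pi**2/2)/144 = pi**4/96.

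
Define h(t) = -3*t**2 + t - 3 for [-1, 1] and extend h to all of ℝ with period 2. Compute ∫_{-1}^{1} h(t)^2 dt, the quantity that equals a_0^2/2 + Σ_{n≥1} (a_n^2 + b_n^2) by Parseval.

514/15

∫_{-1}^{1} h(t)^2 dt = 514/15.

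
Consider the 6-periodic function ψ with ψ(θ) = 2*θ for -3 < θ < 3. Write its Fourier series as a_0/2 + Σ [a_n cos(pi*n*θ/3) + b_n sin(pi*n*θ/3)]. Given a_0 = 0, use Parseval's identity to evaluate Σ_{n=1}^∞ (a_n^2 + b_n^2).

Parseval: a_0^2/2 + Σ_{n≥1} (a_n^2+b_n^2) = 1/3 ∫_{-3}^{3} ψ(θ)^2 dθ = 24.
Subtract a_0^2/2 = 0: Σ (a_n^2+b_n^2) = 24.

24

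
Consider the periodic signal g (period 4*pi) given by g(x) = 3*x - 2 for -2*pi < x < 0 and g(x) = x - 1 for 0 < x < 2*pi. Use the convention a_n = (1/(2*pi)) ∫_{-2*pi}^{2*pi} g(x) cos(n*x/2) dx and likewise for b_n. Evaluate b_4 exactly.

b_4 = (1/(2*pi)) ∫_{-2*pi}^{2*pi} g(x) sin(2*x) dx.
Split the integral at the breakpoints.
Integrating by parts (boundary term plus one more integral), an antiderivative of (3*x - 2) sin(2*x) is -3*x*cos(2*x)/2 + 3*sin(2*x)/4 + cos(2*x); evaluating from -2*pi to 0: ∫_{-2*pi}^{0} (3*x - 2) sin(2*x) dx = (1) - (1 + 3*pi) = -3*pi.
Integrating by parts (boundary term plus one more integral), an antiderivative of (x - 1) sin(2*x) is -x*cos(2*x)/2 + sin(2*x)/4 + cos(2*x)/2; evaluating from 0 to 2*pi: ∫_{0}^{2*pi} (x - 1) sin(2*x) dx = (1/2 - pi) - (1/2) = -pi.
Summing the pieces and multiplying by (1/(2*pi)) gives b_4 = -2.

-2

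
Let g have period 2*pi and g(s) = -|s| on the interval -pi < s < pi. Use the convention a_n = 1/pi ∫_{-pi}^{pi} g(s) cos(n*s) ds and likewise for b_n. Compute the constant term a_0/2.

a_0 = 1/pi ∫_{-pi}^{pi} g(s) ds = 1/pi · (-pi**2) = -pi.
So the constant term a_0/2 = -pi/2.

-pi/2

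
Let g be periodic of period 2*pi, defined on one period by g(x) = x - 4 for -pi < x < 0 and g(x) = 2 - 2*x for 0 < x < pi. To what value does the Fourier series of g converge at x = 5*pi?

-3*pi/2 - 1

x = 5*pi differs from x = pi by 2 full period(s), and the series is 2*pi-periodic.
At x = pi the one-sided limits are g(pi^-) = 2 - 2*pi and g(pi^+) = -4 - pi.
By Dirichlet's theorem the series converges to their average, [(2 - 2*pi) + (-4 - pi)]/2 = -3*pi/2 - 1.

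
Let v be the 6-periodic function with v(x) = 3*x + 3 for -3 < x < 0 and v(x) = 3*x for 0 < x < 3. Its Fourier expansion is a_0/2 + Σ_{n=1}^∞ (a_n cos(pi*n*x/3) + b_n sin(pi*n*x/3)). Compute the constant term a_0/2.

3/2

a_0 = 1/3 ∫_{-3}^{3} v(x) dx = 1/3 · (9) = 3.
So the constant term a_0/2 = 3/2.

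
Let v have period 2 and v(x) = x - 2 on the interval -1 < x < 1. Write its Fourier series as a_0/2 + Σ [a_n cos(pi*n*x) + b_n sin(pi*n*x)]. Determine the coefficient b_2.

b_2 = ∫_{-1}^{1} v(x) sin(2*pi*x) dx.
Integrating by parts (boundary term plus one more integral), an antiderivative of (x - 2) sin(2*pi*x) is -x*cos(2*pi*x)/(2*pi) + sin(2*pi*x)/(4*pi**2) + cos(2*pi*x)/pi; evaluating from -1 to 1: ∫_{-1}^{1} (x - 2) sin(2*pi*x) dx = (1/(2*pi)) - (3/(2*pi)) = -1/pi.
Hence b_2 = -1/pi.

-1/pi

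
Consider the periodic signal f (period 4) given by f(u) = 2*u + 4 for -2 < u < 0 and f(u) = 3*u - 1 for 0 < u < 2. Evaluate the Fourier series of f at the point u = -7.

u = -7 differs from u = 1 by -2 full period(s), and the series is 4-periodic.
f is continuous at u = 1 with value 2, so the series converges to 2 there.

2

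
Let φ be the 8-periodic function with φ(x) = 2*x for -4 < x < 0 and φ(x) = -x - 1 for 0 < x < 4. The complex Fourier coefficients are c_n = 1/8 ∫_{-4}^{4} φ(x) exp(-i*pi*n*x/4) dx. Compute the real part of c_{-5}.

Since φ is real-valued, Re(c_{-5}) = 1/8 ∫_{-4}^{4} φ(x) cos(-5*pi*x/4) dx = a_{5}/2.
Split the integral at the breakpoints.
Integrating by parts (boundary term plus one more integral), an antiderivative of (2*x) cos(-5*pi*x/4) is 8*x*sin(5*pi*x/4)/(5*pi) + 32*cos(5*pi*x/4)/(25*pi**2); evaluating from -4 to 0: ∫_{-4}^{0} (2*x) cos(-5*pi*x/4) dx = (32/(25*pi**2)) - (-32/(25*pi**2)) = 64/(25*pi**2).
Integrating by parts (boundary term plus one more integral), an antiderivative of (-x - 1) cos(-5*pi*x/4) is -4*x*sin(5*pi*x/4)/(5*pi) - 4*sin(5*pi*x/4)/(5*pi) - 16*cos(5*pi*x/4)/(25*pi**2); evaluating from 0 to 4: ∫_{0}^{4} (-x - 1) cos(-5*pi*x/4) dx = (16/(25*pi**2)) - (-16/(25*pi**2)) = 32/(25*pi**2).
So ∫_{-4}^{4} φ(x) cos(-5*pi*x/4) dx = 96/(25*pi**2).
Hence Re(c_{-5}) = (1/8)·(96/(25*pi**2)) = 12/(25*pi**2).

12/(25*pi**2)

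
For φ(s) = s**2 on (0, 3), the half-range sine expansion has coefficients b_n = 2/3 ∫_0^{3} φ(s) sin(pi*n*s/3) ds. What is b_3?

b_3 = 2/3 ∫_0^{3} (s**2) sin(pi*s) ds.
Integrating by parts twice (tabular method), an antiderivative of (s**2) sin(pi*s) is -s**2*cos(pi*s)/pi + 2*s*sin(pi*s)/pi**2 + 2*cos(pi*s)/pi**3; evaluating from 0 to 3: ∫_{0}^{3} (s**2) sin(pi*s) ds = (-2/pi**3 + 9/pi) - (2/pi**3) = -4/pi**3 + 9/pi.
Hence b_3 = (2/3)·(-4/pi**3 + 9/pi) = -8/(3*pi**3) + 6/pi.

-8/(3*pi**3) + 6/pi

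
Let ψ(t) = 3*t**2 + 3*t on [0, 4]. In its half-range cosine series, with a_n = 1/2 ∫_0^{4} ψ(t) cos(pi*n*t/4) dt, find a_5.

a_5 = 1/2 ∫_0^{4} (3*t**2 + 3*t) cos(5*pi*t/4) dt.
Integrating by parts twice (tabular method), an antiderivative of (3*t**2 + 3*t) cos(5*pi*t/4) is 12*t**2*sin(5*pi*t/4)/(5*pi) + 12*t*sin(5*pi*t/4)/(5*pi) + 96*t*cos(5*pi*t/4)/(25*pi**2) - 384*sin(5*pi*t/4)/(125*pi**3) + 48*cos(5*pi*t/4)/(25*pi**2); evaluating from 0 to 4: ∫_{0}^{4} (3*t**2 + 3*t) cos(5*pi*t/4) dt = (-432/(25*pi**2)) - (48/(25*pi**2)) = -96/(5*pi**2).
Hence a_5 = (1/2)·(-96/(5*pi**2)) = -48/(5*pi**2).

-48/(5*pi**2)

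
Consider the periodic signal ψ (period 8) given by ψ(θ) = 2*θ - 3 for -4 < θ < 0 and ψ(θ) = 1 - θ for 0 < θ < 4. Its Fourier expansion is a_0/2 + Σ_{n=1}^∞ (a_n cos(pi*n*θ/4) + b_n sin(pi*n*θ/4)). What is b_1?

12/pi

b_1 = 1/4 ∫_{-4}^{4} ψ(θ) sin(pi*θ/4) dθ.
Split the integral at the breakpoints.
Integrating by parts (boundary term plus one more integral), an antiderivative of (2*θ - 3) sin(pi*θ/4) is -8*θ*cos(pi*θ/4)/pi + 32*sin(pi*θ/4)/pi**2 + 12*cos(pi*θ/4)/pi; evaluating from -4 to 0: ∫_{-4}^{0} (2*θ - 3) sin(pi*θ/4) dθ = (12/pi) - (-44/pi) = 56/pi.
Integrating by parts (boundary term plus one more integral), an antiderivative of (1 - θ) sin(pi*θ/4) is 4*θ*cos(pi*θ/4)/pi - 16*sin(pi*θ/4)/pi**2 - 4*cos(pi*θ/4)/pi; evaluating from 0 to 4: ∫_{0}^{4} (1 - θ) sin(pi*θ/4) dθ = (-12/pi) - (-4/pi) = -8/pi.
Summing the pieces and multiplying by (1/4) gives b_1 = 12/pi.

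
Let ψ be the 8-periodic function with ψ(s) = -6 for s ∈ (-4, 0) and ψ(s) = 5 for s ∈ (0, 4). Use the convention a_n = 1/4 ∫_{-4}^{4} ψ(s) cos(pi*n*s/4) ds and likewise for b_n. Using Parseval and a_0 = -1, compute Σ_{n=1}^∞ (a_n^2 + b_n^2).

Parseval: a_0^2/2 + Σ_{n≥1} (a_n^2+b_n^2) = 1/4 ∫_{-4}^{4} ψ(s)^2 ds = 61.
Subtract a_0^2/2 = 1/2: Σ (a_n^2+b_n^2) = 121/2.

121/2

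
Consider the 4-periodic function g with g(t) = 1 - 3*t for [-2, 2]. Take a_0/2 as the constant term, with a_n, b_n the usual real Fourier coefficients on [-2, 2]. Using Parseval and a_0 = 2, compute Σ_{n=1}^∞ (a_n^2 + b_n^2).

Parseval: a_0^2/2 + Σ_{n≥1} (a_n^2+b_n^2) = 1/2 ∫_{-2}^{2} g(t)^2 dt = 26.
Subtract a_0^2/2 = 2: Σ (a_n^2+b_n^2) = 24.

24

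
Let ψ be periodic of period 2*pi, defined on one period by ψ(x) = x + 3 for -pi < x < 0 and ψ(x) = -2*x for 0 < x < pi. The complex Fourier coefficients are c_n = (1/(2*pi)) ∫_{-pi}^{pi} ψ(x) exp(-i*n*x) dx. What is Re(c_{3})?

1/(3*pi)

Since ψ is real-valued, Re(c_{3}) = (1/(2*pi)) ∫_{-pi}^{pi} ψ(x) cos(3*x) dx = a_{3}/2.
Split the integral at the breakpoints.
Integrating by parts (boundary term plus one more integral), an antiderivative of (x + 3) cos(3*x) is x*sin(3*x)/3 + sin(3*x) + cos(3*x)/9; evaluating from -pi to 0: ∫_{-pi}^{0} (x + 3) cos(3*x) dx = (1/9) - (-1/9) = 2/9.
Integrating by parts (boundary term plus one more integral), an antiderivative of (-2*x) cos(3*x) is -2*x*sin(3*x)/3 - 2*cos(3*x)/9; evaluating from 0 to pi: ∫_{0}^{pi} (-2*x) cos(3*x) dx = (2/9) - (-2/9) = 4/9.
So ∫_{-pi}^{pi} ψ(x) cos(3*x) dx = 2/3.
Hence Re(c_{3}) = (1/(2*pi))·(2/3) = 1/(3*pi).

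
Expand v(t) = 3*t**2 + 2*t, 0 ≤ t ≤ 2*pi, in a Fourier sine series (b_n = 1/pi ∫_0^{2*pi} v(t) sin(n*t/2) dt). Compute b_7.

8*(-12 + 49*pi + 147*pi**2)/(343*pi)

b_7 = 1/pi ∫_0^{2*pi} (3*t**2 + 2*t) sin(7*t/2) dt.
Integrating by parts twice (tabular method), an antiderivative of (3*t**2 + 2*t) sin(7*t/2) is -6*t**2*cos(7*t/2)/7 + 24*t*sin(7*t/2)/49 - 4*t*cos(7*t/2)/7 + 8*sin(7*t/2)/49 + 48*cos(7*t/2)/343; evaluating from 0 to 2*pi: ∫_{0}^{2*pi} (3*t**2 + 2*t) sin(7*t/2) dt = (-48/343 + 8*pi/7 + 24*pi**2/7) - (48/343) = -96/343 + 8*pi/7 + 24*pi**2/7.
Hence b_7 = (1/pi)·(-96/343 + 8*pi/7 + 24*pi**2/7) = 8*(-12 + 49*pi + 147*pi**2)/(343*pi).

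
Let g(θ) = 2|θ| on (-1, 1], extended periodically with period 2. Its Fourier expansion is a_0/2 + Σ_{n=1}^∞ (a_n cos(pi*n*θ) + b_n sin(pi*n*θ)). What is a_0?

a_0 = ∫_{-1}^{1} g(θ) dθ = 2.

2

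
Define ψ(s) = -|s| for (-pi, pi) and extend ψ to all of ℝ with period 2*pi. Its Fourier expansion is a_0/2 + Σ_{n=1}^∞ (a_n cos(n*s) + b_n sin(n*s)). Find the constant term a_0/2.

-pi/2

a_0 = 1/pi ∫_{-pi}^{pi} ψ(s) ds = 1/pi · (-pi**2) = -pi.
So the constant term a_0/2 = -pi/2.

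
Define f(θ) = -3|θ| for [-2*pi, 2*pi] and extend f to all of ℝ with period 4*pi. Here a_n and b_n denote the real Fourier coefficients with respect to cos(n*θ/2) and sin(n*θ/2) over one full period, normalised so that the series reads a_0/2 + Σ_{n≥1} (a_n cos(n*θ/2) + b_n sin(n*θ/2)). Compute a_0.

a_0 = (1/(2*pi)) ∫_{-2*pi}^{2*pi} f(θ) dθ = (1/(2*pi)) · (-12*pi**2) = -6*pi.

-6*pi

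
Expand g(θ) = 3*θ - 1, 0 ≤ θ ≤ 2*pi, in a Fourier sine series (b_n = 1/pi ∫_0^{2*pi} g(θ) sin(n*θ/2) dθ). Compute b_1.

b_1 = 1/pi ∫_0^{2*pi} (3*θ - 1) sin(θ/2) dθ.
Integrating by parts (boundary term plus one more integral), an antiderivative of (3*θ - 1) sin(θ/2) is -6*θ*cos(θ/2) + 12*sin(θ/2) + 2*cos(θ/2); evaluating from 0 to 2*pi: ∫_{0}^{2*pi} (3*θ - 1) sin(θ/2) dθ = (-2 + 12*pi) - (2) = -4 + 12*pi.
Hence b_1 = (1/pi)·(-4 + 12*pi) = 12 - 4/pi.

12 - 4/pi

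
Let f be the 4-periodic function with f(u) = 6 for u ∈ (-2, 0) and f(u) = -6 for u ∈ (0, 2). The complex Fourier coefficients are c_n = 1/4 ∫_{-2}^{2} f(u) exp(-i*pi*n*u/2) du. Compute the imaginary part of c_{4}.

Since f is real-valued, Im(c_{4}) = -1/4 ∫_{-2}^{2} f(u) sin(2*pi*u) du = -b_{4}/2.
f is odd and sin(2*pi*u) is odd, so the integrand is even: ∫_{-2}^{2} f(u) sin(2*pi*u) du = 2∫_0^{2} f(u) sin(2*pi*u) du.
Directly, an antiderivative of (-6) sin(2*pi*u) is 3*cos(2*pi*u)/pi; evaluating from 0 to 2: ∫_{0}^{2} (-6) sin(2*pi*u) du = (3/pi) - (3/pi) = 0.
So ∫_{-2}^{2} f(u) sin(2*pi*u) du = 0.
Hence Im(c_{4}) = (-1/4)·(0) = 0.

0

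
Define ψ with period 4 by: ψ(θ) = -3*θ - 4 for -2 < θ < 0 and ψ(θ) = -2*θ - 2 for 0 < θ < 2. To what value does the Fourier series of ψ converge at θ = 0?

-3

At θ = 0 the one-sided limits are ψ(0^-) = -4 and ψ(0^+) = -2.
By Dirichlet's theorem the series converges to their average, [(-4) + (-2)]/2 = -3.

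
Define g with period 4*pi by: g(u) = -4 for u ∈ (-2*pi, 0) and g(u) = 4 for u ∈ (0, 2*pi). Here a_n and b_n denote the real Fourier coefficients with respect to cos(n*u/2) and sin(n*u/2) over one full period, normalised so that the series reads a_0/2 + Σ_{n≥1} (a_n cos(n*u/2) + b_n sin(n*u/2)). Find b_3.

16/(3*pi)

b_3 = (1/(2*pi)) ∫_{-2*pi}^{2*pi} g(u) sin(3*u/2) du.
g is odd and sin(3*u/2) is odd, so the integrand is even and b_3 = 1/pi ∫_0^{2*pi} g(u) sin(3*u/2) du.
Directly, an antiderivative of (4) sin(3*u/2) is -8*cos(3*u/2)/3; evaluating from 0 to 2*pi: ∫_{0}^{2*pi} (4) sin(3*u/2) du = (8/3) - (-8/3) = 16/3.
Hence b_3 = (1/pi)·(16/3) = 16/(3*pi).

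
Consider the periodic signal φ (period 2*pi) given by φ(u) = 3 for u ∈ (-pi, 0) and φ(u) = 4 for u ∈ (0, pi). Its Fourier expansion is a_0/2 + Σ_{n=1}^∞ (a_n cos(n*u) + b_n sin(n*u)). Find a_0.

a_0 = 1/pi ∫_{-pi}^{pi} φ(u) du = 1/pi · (7*pi) = 7.

7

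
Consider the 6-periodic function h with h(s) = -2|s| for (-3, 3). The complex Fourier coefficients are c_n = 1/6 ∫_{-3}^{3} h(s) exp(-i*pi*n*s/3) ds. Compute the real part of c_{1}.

12/pi**2

Since h is real-valued, Re(c_{1}) = 1/6 ∫_{-3}^{3} h(s) cos(pi*s/3) ds = a_{1}/2.
h is even and cos(pi*s/3) is even, so the integrand is even: ∫_{-3}^{3} h(s) cos(pi*s/3) ds = 2∫_0^{3} h(s) cos(pi*s/3) ds.
Integrating by parts (boundary term plus one more integral), an antiderivative of (-2*s) cos(pi*s/3) is -6*s*sin(pi*s/3)/pi - 18*cos(pi*s/3)/pi**2; evaluating from 0 to 3: ∫_{0}^{3} (-2*s) cos(pi*s/3) ds = (18/pi**2) - (-18/pi**2) = 36/pi**2.
So ∫_{-3}^{3} h(s) cos(pi*s/3) ds = 72/pi**2.
Hence Re(c_{1}) = (1/6)·(72/pi**2) = 12/pi**2.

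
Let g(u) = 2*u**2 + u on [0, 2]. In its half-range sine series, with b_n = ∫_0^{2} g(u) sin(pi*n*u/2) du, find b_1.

b_1 = ∫_0^{2} (2*u**2 + u) sin(pi*u/2) du.
Integrating by parts twice (tabular method), an antiderivative of (2*u**2 + u) sin(pi*u/2) is -4*u**2*cos(pi*u/2)/pi + 16*u*sin(pi*u/2)/pi**2 - 2*u*cos(pi*u/2)/pi + 4*sin(pi*u/2)/pi**2 + 32*cos(pi*u/2)/pi**3; evaluating from 0 to 2: ∫_{0}^{2} (2*u**2 + u) sin(pi*u/2) du = (-32/pi**3 + 20/pi) - (32/pi**3) = -64/pi**3 + 20/pi.
Hence b_1 = -64/pi**3 + 20/pi.

-64/pi**3 + 20/pi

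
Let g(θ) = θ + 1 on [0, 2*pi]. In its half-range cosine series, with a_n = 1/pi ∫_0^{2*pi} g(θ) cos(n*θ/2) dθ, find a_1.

-8/pi

a_1 = 1/pi ∫_0^{2*pi} (θ + 1) cos(θ/2) dθ.
Integrating by parts (boundary term plus one more integral), an antiderivative of (θ + 1) cos(θ/2) is 2*θ*sin(θ/2) + 2*sin(θ/2) + 4*cos(θ/2); evaluating from 0 to 2*pi: ∫_{0}^{2*pi} (θ + 1) cos(θ/2) dθ = (-4) - (4) = -8.
Hence a_1 = (1/pi)·(-8) = -8/pi.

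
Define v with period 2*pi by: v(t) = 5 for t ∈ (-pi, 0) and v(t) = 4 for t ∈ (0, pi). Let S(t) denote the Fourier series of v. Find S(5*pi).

t = 5*pi differs from t = pi by 2 full period(s), and the series is 2*pi-periodic.
At t = pi the one-sided limits are v(pi^-) = 4 and v(pi^+) = 5.
By Dirichlet's theorem the series converges to their average, [(4) + (5)]/2 = 9/2.

9/2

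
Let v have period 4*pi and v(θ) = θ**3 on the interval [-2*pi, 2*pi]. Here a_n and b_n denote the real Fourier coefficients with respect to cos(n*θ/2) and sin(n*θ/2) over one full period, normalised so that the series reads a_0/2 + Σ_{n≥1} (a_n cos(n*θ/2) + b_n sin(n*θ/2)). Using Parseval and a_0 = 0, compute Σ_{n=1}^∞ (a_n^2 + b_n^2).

Parseval: a_0^2/2 + Σ_{n≥1} (a_n^2+b_n^2) = (1/(2*pi)) ∫_{-2*pi}^{2*pi} v(θ)^2 dθ = 128*pi**6/7.
Subtract a_0^2/2 = 0: Σ (a_n^2+b_n^2) = 128*pi**6/7.

128*pi**6/7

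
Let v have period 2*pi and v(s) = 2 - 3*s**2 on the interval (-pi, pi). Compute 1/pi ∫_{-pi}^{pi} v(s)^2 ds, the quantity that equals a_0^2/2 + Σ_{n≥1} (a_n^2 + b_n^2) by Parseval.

1/pi ∫_{-pi}^{pi} v(s)^2 ds = 1/pi · (-8*pi**3 + 8*pi + 18*pi**5/5) = -8*pi**2 + 8 + 18*pi**4/5.

-8*pi**2 + 8 + 18*pi**4/5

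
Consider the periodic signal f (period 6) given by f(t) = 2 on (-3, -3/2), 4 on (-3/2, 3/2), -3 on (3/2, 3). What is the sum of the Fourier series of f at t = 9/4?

-3

f is continuous at t = 9/4 with value -3, so the series converges to -3 there.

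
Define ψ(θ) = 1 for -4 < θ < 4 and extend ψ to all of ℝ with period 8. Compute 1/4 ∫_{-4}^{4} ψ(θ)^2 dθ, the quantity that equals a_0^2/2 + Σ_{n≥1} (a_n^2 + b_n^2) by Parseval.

2

1/4 ∫_{-4}^{4} ψ(θ)^2 dθ = 1/4 · (8) = 2.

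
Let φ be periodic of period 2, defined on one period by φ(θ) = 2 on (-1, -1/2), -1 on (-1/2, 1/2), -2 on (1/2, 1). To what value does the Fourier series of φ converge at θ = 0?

-1

φ is continuous at θ = 0 with value -1, so the series converges to -1 there.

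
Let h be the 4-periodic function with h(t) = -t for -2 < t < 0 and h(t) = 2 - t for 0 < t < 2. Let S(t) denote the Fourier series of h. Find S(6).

t = 6 differs from t = 2 by 1 full period(s), and the series is 4-periodic.
At t = 2 the one-sided limits are h(2^-) = 0 and h(2^+) = 2.
By Dirichlet's theorem the series converges to their average, [(0) + (2)]/2 = 1.

1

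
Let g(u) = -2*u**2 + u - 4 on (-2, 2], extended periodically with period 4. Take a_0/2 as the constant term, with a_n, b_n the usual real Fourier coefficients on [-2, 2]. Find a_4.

a_4 = 1/2 ∫_{-2}^{2} g(u) cos(2*pi*u) du.
Integrating by parts twice (tabular method), an antiderivative of (-2*u**2 + u - 4) cos(2*pi*u) is -u**2*sin(2*pi*u)/pi + u*sin(2*pi*u)/(2*pi) - u*cos(2*pi*u)/pi**2 - 2*sin(2*pi*u)/pi + sin(2*pi*u)/(2*pi**3) + cos(2*pi*u)/(4*pi**2); evaluating from -2 to 2: ∫_{-2}^{2} (-2*u**2 + u - 4) cos(2*pi*u) du = (-7/(4*pi**2)) - (9/(4*pi**2)) = -4/pi**2.
Hence a_4 = (1/2)·(-4/pi**2) = -2/pi**2.

-2/pi**2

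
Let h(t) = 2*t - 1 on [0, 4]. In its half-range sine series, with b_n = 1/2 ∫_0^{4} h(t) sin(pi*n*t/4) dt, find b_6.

-8/(3*pi)

b_6 = 1/2 ∫_0^{4} (2*t - 1) sin(3*pi*t/2) dt.
Integrating by parts (boundary term plus one more integral), an antiderivative of (2*t - 1) sin(3*pi*t/2) is -4*t*cos(3*pi*t/2)/(3*pi) + 8*sin(3*pi*t/2)/(9*pi**2) + 2*cos(3*pi*t/2)/(3*pi); evaluating from 0 to 4: ∫_{0}^{4} (2*t - 1) sin(3*pi*t/2) dt = (-14/(3*pi)) - (2/(3*pi)) = -16/(3*pi).
Hence b_6 = (1/2)·(-16/(3*pi)) = -8/(3*pi).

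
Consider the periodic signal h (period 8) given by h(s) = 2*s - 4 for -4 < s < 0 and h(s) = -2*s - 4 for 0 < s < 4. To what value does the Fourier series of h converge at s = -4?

h is continuous at s = -4 with value -12, so the series converges to -12 there.

-12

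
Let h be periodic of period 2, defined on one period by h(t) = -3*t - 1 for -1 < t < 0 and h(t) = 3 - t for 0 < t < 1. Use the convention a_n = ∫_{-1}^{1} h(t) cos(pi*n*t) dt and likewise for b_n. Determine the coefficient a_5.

a_5 = ∫_{-1}^{1} h(t) cos(5*pi*t) dt.
Split the integral at the breakpoints.
Integrating by parts (boundary term plus one more integral), an antiderivative of (-3*t - 1) cos(5*pi*t) is -3*t*sin(5*pi*t)/(5*pi) - sin(5*pi*t)/(5*pi) - 3*cos(5*pi*t)/(25*pi**2); evaluating from -1 to 0: ∫_{-1}^{0} (-3*t - 1) cos(5*pi*t) dt = (-3/(25*pi**2)) - (3/(25*pi**2)) = -6/(25*pi**2).
Integrating by parts (boundary term plus one more integral), an antiderivative of (3 - t) cos(5*pi*t) is -t*sin(5*pi*t)/(5*pi) + 3*sin(5*pi*t)/(5*pi) - cos(5*pi*t)/(25*pi**2); evaluating from 0 to 1: ∫_{0}^{1} (3 - t) cos(5*pi*t) dt = (1/(25*pi**2)) - (-1/(25*pi**2)) = 2/(25*pi**2).
Summing the pieces gives a_5 = -4/(25*pi**2).

-4/(25*pi**2)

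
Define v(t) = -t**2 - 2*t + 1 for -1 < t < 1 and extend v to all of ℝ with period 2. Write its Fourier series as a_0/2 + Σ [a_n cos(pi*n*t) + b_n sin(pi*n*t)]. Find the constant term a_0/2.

a_0 = ∫_{-1}^{1} v(t) dt = 4/3.
So the constant term a_0/2 = 2/3.

2/3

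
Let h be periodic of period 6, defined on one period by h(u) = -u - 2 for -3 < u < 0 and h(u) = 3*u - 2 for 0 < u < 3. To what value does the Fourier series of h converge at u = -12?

-2

u = -12 differs from u = 0 by -2 full period(s), and the series is 6-periodic.
h is continuous at u = 0 with value -2, so the series converges to -2 there.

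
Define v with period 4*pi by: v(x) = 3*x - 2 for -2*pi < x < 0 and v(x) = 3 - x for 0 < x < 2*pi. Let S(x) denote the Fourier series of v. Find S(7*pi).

x = 7*pi differs from x = -pi by 2 full period(s), and the series is 4*pi-periodic.
v is continuous at x = -pi with value -3*pi - 2, so the series converges to -3*pi - 2 there.

-3*pi - 2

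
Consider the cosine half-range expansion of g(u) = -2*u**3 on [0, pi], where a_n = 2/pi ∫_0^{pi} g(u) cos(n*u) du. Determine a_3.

a_3 = 2/pi ∫_0^{pi} (-2*u**3) cos(3*u) du.
Integrating by parts three times (tabular method), an antiderivative of (-2*u**3) cos(3*u) is -2*u**3*sin(3*u)/3 - 2*u**2*cos(3*u)/3 + 4*u*sin(3*u)/9 + 4*cos(3*u)/27; evaluating from 0 to pi: ∫_{0}^{pi} (-2*u**3) cos(3*u) du = (-4/27 + 2*pi**2/3) - (4/27) = -8/27 + 2*pi**2/3.
Hence a_3 = (2/pi)·(-8/27 + 2*pi**2/3) = 4*(-4 + 9*pi**2)/(27*pi).

4*(-4 + 9*pi**2)/(27*pi)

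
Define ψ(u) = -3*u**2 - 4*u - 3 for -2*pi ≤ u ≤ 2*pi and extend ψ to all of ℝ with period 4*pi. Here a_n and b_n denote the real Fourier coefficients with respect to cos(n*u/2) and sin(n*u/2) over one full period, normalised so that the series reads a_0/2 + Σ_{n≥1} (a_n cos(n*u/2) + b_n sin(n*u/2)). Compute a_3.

a_3 = (1/(2*pi)) ∫_{-2*pi}^{2*pi} ψ(u) cos(3*u/2) du.
Integrating by parts twice (tabular method), an antiderivative of (-3*u**2 - 4*u - 3) cos(3*u/2) is -2*u**2*sin(3*u/2) - 8*u*sin(3*u/2)/3 - 8*u*cos(3*u/2)/3 - 2*sin(3*u/2)/9 - 16*cos(3*u/2)/9; evaluating from -2*pi to 2*pi: ∫_{-2*pi}^{2*pi} (-3*u**2 - 4*u - 3) cos(3*u/2) du = (16/9 + 16*pi/3) - (16/9 - 16*pi/3) = 32*pi/3.
Hence a_3 = (1/(2*pi))·(32*pi/3) = 16/3.

16/3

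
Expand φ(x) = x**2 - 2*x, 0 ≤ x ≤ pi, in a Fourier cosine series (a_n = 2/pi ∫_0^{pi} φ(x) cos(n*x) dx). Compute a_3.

4*(2 - pi)/(9*pi)

a_3 = 2/pi ∫_0^{pi} (x**2 - 2*x) cos(3*x) dx.
Integrating by parts twice (tabular method), an antiderivative of (x**2 - 2*x) cos(3*x) is x**2*sin(3*x)/3 - 2*x*sin(3*x)/3 + 2*x*cos(3*x)/9 - 2*sin(3*x)/27 - 2*cos(3*x)/9; evaluating from 0 to pi: ∫_{0}^{pi} (x**2 - 2*x) cos(3*x) dx = (2/9 - 2*pi/9) - (-2/9) = 4/9 - 2*pi/9.
Hence a_3 = (2/pi)·(4/9 - 2*pi/9) = 4*(2 - pi)/(9*pi).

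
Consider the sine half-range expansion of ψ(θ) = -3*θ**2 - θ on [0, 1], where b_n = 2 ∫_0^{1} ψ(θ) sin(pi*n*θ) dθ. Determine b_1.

-8/pi + 24/pi**3

b_1 = 2 ∫_0^{1} (-3*θ**2 - θ) sin(pi*θ) dθ.
Integrating by parts twice (tabular method), an antiderivative of (-3*θ**2 - θ) sin(pi*θ) is 3*θ**2*cos(pi*θ)/pi - 6*θ*sin(pi*θ)/pi**2 + θ*cos(pi*θ)/pi - sin(pi*θ)/pi**2 - 6*cos(pi*θ)/pi**3; evaluating from 0 to 1: ∫_{0}^{1} (-3*θ**2 - θ) sin(pi*θ) dθ = (-4/pi + 6/pi**3) - (-6/pi**3) = -4/pi + 12/pi**3.
Hence b_1 = 2·(-4/pi + 12/pi**3) = -8/pi + 24/pi**3.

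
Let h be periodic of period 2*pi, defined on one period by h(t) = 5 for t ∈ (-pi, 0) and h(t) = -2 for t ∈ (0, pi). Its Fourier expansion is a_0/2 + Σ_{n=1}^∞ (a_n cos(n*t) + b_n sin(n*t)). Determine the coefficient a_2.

a_2 = 1/pi ∫_{-pi}^{pi} h(t) cos(2*t) dt.
Split the integral at the breakpoints.
Directly, an antiderivative of (5) cos(2*t) is 5*sin(2*t)/2; evaluating from -pi to 0: ∫_{-pi}^{0} (5) cos(2*t) dt = (0) - (0) = 0.
Directly, an antiderivative of (-2) cos(2*t) is -sin(2*t); evaluating from 0 to pi: ∫_{0}^{pi} (-2) cos(2*t) dt = (0) - (0) = 0.
Summing the pieces and multiplying by (1/pi) gives a_2 = 0.

0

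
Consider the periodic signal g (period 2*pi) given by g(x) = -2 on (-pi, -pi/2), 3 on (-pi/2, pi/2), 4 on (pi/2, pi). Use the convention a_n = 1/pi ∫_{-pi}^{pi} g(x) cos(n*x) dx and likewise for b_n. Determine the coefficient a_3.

a_3 = 1/pi ∫_{-pi}^{pi} g(x) cos(3*x) dx.
Split the integral at the breakpoints.
Directly, an antiderivative of (-2) cos(3*x) is -2*sin(3*x)/3; evaluating from -pi to -pi/2: ∫_{-pi}^{-pi/2} (-2) cos(3*x) dx = (-2/3) - (0) = -2/3.
Directly, an antiderivative of (3) cos(3*x) is sin(3*x); evaluating from -pi/2 to pi/2: ∫_{-pi/2}^{pi/2} (3) cos(3*x) dx = (-1) - (1) = -2.
Directly, an antiderivative of (4) cos(3*x) is 4*sin(3*x)/3; evaluating from pi/2 to pi: ∫_{pi/2}^{pi} (4) cos(3*x) dx = (0) - (-4/3) = 4/3.
Summing the pieces and multiplying by (1/pi) gives a_3 = -4/(3*pi).

-4/(3*pi)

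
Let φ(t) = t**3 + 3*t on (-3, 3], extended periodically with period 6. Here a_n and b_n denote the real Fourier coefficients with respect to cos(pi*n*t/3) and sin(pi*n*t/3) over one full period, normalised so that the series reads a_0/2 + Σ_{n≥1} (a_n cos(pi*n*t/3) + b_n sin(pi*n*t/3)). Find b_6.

-12/pi + 3/(2*pi**3)

b_6 = 1/3 ∫_{-3}^{3} φ(t) sin(2*pi*t) dt.
φ is odd and sin(2*pi*t) is odd, so the integrand is even and b_6 = 2/3 ∫_0^{3} φ(t) sin(2*pi*t) dt.
Integrating by parts three times (tabular method), an antiderivative of (t**3 + 3*t) sin(2*pi*t) is -t**3*cos(2*pi*t)/(2*pi) + 3*t**2*sin(2*pi*t)/(4*pi**2) - 3*t*cos(2*pi*t)/(2*pi) + 3*t*cos(2*pi*t)/(4*pi**3) - 3*sin(2*pi*t)/(8*pi**4) + 3*sin(2*pi*t)/(4*pi**2); evaluating from 0 to 3: ∫_{0}^{3} (t**3 + 3*t) sin(2*pi*t) dt = (-18/pi + 9/(4*pi**3)) - (0) = -18/pi + 9/(4*pi**3).
Hence b_6 = (2/3)·(-18/pi + 9/(4*pi**3)) = -12/pi + 3/(2*pi**3).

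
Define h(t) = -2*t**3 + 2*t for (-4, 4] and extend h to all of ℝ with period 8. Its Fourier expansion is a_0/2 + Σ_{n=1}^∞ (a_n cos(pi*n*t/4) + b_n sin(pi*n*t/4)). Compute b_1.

b_1 = 1/4 ∫_{-4}^{4} h(t) sin(pi*t/4) dt.
h is odd and sin(pi*t/4) is odd, so the integrand is even and b_1 = 1/2 ∫_0^{4} h(t) sin(pi*t/4) dt.
Integrating by parts three times (tabular method), an antiderivative of (-2*t**3 + 2*t) sin(pi*t/4) is 8*t**3*cos(pi*t/4)/pi - 96*t**2*sin(pi*t/4)/pi**2 - 768*t*cos(pi*t/4)/pi**3 - 8*t*cos(pi*t/4)/pi + 32*sin(pi*t/4)/pi**2 + 3072*sin(pi*t/4)/pi**4; evaluating from 0 to 4: ∫_{0}^{4} (-2*t**3 + 2*t) sin(pi*t/4) dt = (-480/pi + 3072/pi**3) - (0) = -480/pi + 3072/pi**3.
Hence b_1 = (1/2)·(-480/pi + 3072/pi**3) = -240/pi + 1536/pi**3.

-240/pi + 1536/pi**3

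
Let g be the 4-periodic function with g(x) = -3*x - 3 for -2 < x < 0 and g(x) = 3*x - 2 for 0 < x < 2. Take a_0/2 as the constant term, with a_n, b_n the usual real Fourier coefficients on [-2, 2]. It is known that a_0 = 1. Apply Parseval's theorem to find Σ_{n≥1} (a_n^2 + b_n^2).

Parseval: a_0^2/2 + Σ_{n≥1} (a_n^2+b_n^2) = 1/2 ∫_{-2}^{2} g(x)^2 dx = 7.
Subtract a_0^2/2 = 1/2: Σ (a_n^2+b_n^2) = 13/2.

13/2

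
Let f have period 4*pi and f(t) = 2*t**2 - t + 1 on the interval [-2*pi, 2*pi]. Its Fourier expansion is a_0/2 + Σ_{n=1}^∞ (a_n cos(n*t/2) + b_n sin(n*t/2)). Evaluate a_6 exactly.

8/9

a_6 = (1/(2*pi)) ∫_{-2*pi}^{2*pi} f(t) cos(3*t) dt.
Integrating by parts twice (tabular method), an antiderivative of (2*t**2 - t + 1) cos(3*t) is 2*t**2*sin(3*t)/3 - t*sin(3*t)/3 + 4*t*cos(3*t)/9 + 5*sin(3*t)/27 - cos(3*t)/9; evaluating from -2*pi to 2*pi: ∫_{-2*pi}^{2*pi} (2*t**2 - t + 1) cos(3*t) dt = (-1/9 + 8*pi/9) - (-8*pi/9 - 1/9) = 16*pi/9.
Hence a_6 = (1/(2*pi))·(16*pi/9) = 8/9.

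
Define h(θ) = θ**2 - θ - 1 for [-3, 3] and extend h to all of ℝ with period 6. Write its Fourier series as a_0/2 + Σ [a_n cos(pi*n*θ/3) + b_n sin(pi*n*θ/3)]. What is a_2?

a_2 = 1/3 ∫_{-3}^{3} h(θ) cos(2*pi*θ/3) dθ.
Integrating by parts twice (tabular method), an antiderivative of (θ**2 - θ - 1) cos(2*pi*θ/3) is 3*θ**2*sin(2*pi*θ/3)/(2*pi) - 3*θ*sin(2*pi*θ/3)/(2*pi) + 9*θ*cos(2*pi*θ/3)/(2*pi**2) - 3*sin(2*pi*θ/3)/(2*pi) - 27*sin(2*pi*θ/3)/(4*pi**3) - 9*cos(2*pi*θ/3)/(4*pi**2); evaluating from -3 to 3: ∫_{-3}^{3} (θ**2 - θ - 1) cos(2*pi*θ/3) dθ = (45/(4*pi**2)) - (-63/(4*pi**2)) = 27/pi**2.
Hence a_2 = (1/3)·(27/pi**2) = 9/pi**2.

9/pi**2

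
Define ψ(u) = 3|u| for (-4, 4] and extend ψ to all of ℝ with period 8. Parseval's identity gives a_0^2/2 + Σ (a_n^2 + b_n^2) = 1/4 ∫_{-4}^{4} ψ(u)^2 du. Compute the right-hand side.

96

1/4 ∫_{-4}^{4} ψ(u)^2 du = 1/4 · (384) = 96.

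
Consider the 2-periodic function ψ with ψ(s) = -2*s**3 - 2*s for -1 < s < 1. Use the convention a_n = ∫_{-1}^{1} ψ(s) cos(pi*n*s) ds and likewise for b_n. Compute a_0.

a_0 = ∫_{-1}^{1} ψ(s) ds = 0.

0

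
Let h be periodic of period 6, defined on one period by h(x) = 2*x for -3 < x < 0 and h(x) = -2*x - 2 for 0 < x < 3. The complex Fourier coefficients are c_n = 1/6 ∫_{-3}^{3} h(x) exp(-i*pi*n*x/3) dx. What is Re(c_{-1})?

Since h is real-valued, Re(c_{-1}) = 1/6 ∫_{-3}^{3} h(x) cos(-pi*x/3) dx = a_{1}/2.
Split the integral at the breakpoints.
Integrating by parts (boundary term plus one more integral), an antiderivative of (2*x) cos(-pi*x/3) is 6*x*sin(pi*x/3)/pi + 18*cos(pi*x/3)/pi**2; evaluating from -3 to 0: ∫_{-3}^{0} (2*x) cos(-pi*x/3) dx = (18/pi**2) - (-18/pi**2) = 36/pi**2.
Integrating by parts (boundary term plus one more integral), an antiderivative of (-2*x - 2) cos(-pi*x/3) is -6*x*sin(pi*x/3)/pi - 6*sin(pi*x/3)/pi - 18*cos(pi*x/3)/pi**2; evaluating from 0 to 3: ∫_{0}^{3} (-2*x - 2) cos(-pi*x/3) dx = (18/pi**2) - (-18/pi**2) = 36/pi**2.
So ∫_{-3}^{3} h(x) cos(-pi*x/3) dx = 72/pi**2.
Hence Re(c_{-1}) = (1/6)·(72/pi**2) = 12/pi**2.

12/pi**2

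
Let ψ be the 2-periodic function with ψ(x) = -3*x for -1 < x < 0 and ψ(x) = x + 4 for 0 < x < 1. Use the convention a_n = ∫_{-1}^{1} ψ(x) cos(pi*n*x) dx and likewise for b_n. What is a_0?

6

a_0 = ∫_{-1}^{1} ψ(x) dx = 6.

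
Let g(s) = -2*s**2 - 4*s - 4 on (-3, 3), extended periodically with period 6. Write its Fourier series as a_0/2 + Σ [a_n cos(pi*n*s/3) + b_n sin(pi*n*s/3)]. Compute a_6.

a_6 = 1/3 ∫_{-3}^{3} g(s) cos(2*pi*s) ds.
Integrating by parts twice (tabular method), an antiderivative of (-2*s**2 - 4*s - 4) cos(2*pi*s) is -s**2*sin(2*pi*s)/pi - 2*s*sin(2*pi*s)/pi - s*cos(2*pi*s)/pi**2 - 2*sin(2*pi*s)/pi + sin(2*pi*s)/(2*pi**3) - cos(2*pi*s)/pi**2; evaluating from -3 to 3: ∫_{-3}^{3} (-2*s**2 - 4*s - 4) cos(2*pi*s) ds = (-4/pi**2) - (2/pi**2) = -6/pi**2.
Hence a_6 = (1/3)·(-6/pi**2) = -2/pi**2.

-2/pi**2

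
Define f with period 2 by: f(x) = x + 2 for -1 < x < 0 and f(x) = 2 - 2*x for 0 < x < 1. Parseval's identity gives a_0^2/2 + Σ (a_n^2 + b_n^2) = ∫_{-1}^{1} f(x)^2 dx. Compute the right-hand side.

11/3

∫_{-1}^{1} f(x)^2 dx = 11/3.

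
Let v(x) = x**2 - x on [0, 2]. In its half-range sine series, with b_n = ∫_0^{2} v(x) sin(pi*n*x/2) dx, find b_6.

b_6 = ∫_0^{2} (x**2 - x) sin(3*pi*x) dx.
Integrating by parts twice (tabular method), an antiderivative of (x**2 - x) sin(3*pi*x) is -x**2*cos(3*pi*x)/(3*pi) + 2*x*sin(3*pi*x)/(9*pi**2) + x*cos(3*pi*x)/(3*pi) - sin(3*pi*x)/(9*pi**2) + 2*cos(3*pi*x)/(27*pi**3); evaluating from 0 to 2: ∫_{0}^{2} (x**2 - x) sin(3*pi*x) dx = (2*(1 - 9*pi**2)/(27*pi**3)) - (2/(27*pi**3)) = -2/(3*pi).
Hence b_6 = -2/(3*pi).

-2/(3*pi)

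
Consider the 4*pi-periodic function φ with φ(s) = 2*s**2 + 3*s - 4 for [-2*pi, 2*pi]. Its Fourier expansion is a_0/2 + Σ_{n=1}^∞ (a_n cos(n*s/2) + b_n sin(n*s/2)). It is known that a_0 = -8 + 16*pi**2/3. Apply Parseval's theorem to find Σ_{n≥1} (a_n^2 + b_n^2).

pi**2*(24 + 512*pi**2/45)

Parseval: a_0^2/2 + Σ_{n≥1} (a_n^2+b_n^2) = (1/(2*pi)) ∫_{-2*pi}^{2*pi} φ(s)^2 ds = -56*pi**2/3 + 32 + 128*pi**4/5.
Subtract a_0^2/2 = 32*(3 - 2*pi**2)**2/9: Σ (a_n^2+b_n^2) = pi**2*(24 + 512*pi**2/45).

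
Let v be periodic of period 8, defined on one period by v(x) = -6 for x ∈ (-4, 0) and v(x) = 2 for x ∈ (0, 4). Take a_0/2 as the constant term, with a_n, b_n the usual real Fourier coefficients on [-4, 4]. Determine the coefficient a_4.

a_4 = 1/4 ∫_{-4}^{4} v(x) cos(pi*x) dx.
Split the integral at the breakpoints.
Directly, an antiderivative of (-6) cos(pi*x) is -6*sin(pi*x)/pi; evaluating from -4 to 0: ∫_{-4}^{0} (-6) cos(pi*x) dx = (0) - (0) = 0.
Directly, an antiderivative of (2) cos(pi*x) is 2*sin(pi*x)/pi; evaluating from 0 to 4: ∫_{0}^{4} (2) cos(pi*x) dx = (0) - (0) = 0.
Summing the pieces and multiplying by (1/4) gives a_4 = 0.

0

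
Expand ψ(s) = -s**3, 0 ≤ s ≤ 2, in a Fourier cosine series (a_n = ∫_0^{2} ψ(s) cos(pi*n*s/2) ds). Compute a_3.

a_3 = ∫_0^{2} (-s**3) cos(3*pi*s/2) ds.
Integrating by parts three times (tabular method), an antiderivative of (-s**3) cos(3*pi*s/2) is -2*s**3*sin(3*pi*s/2)/(3*pi) - 4*s**2*cos(3*pi*s/2)/(3*pi**2) + 16*s*sin(3*pi*s/2)/(9*pi**3) + 32*cos(3*pi*s/2)/(27*pi**4); evaluating from 0 to 2: ∫_{0}^{2} (-s**3) cos(3*pi*s/2) ds = (16*(-2 + 9*pi**2)/(27*pi**4)) - (32/(27*pi**4)) = 16*(-4 + 9*pi**2)/(27*pi**4).
Hence a_3 = 16*(-4 + 9*pi**2)/(27*pi**4).

16*(-4 + 9*pi**2)/(27*pi**4)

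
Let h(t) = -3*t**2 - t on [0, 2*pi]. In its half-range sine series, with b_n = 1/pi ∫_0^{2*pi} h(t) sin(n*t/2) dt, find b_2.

2 + 12*pi

b_2 = 1/pi ∫_0^{2*pi} (-3*t**2 - t) sin(t) dt.
Integrating by parts twice (tabular method), an antiderivative of (-3*t**2 - t) sin(t) is 3*t**2*cos(t) - 6*t*sin(t) + t*cos(t) - sin(t) - 6*cos(t); evaluating from 0 to 2*pi: ∫_{0}^{2*pi} (-3*t**2 - t) sin(t) dt = (-6 + 2*pi + 12*pi**2) - (-6) = 2*pi*(1 + 6*pi).
Hence b_2 = (1/pi)·(2*pi*(1 + 6*pi)) = 2 + 12*pi.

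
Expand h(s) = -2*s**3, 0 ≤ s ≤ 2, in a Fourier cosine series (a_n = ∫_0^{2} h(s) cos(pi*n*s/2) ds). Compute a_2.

a_2 = ∫_0^{2} (-2*s**3) cos(pi*s) ds.
Integrating by parts three times (tabular method), an antiderivative of (-2*s**3) cos(pi*s) is -2*s**3*sin(pi*s)/pi - 6*s**2*cos(pi*s)/pi**2 + 12*s*sin(pi*s)/pi**3 + 12*cos(pi*s)/pi**4; evaluating from 0 to 2: ∫_{0}^{2} (-2*s**3) cos(pi*s) ds = (12*(1 - 2*pi**2)/pi**4) - (12/pi**4) = -24/pi**2.
Hence a_2 = -24/pi**2.

-24/pi**2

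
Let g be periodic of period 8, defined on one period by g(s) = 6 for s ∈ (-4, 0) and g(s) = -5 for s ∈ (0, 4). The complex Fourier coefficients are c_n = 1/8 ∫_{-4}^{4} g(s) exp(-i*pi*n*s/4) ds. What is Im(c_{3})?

Since g is real-valued, Im(c_{3}) = -1/8 ∫_{-4}^{4} g(s) sin(3*pi*s/4) ds = -b_{3}/2.
Split the integral at the breakpoints.
Directly, an antiderivative of (6) sin(3*pi*s/4) is -8*cos(3*pi*s/4)/pi; evaluating from -4 to 0: ∫_{-4}^{0} (6) sin(3*pi*s/4) ds = (-8/pi) - (8/pi) = -16/pi.
Directly, an antiderivative of (-5) sin(3*pi*s/4) is 20*cos(3*pi*s/4)/(3*pi); evaluating from 0 to 4: ∫_{0}^{4} (-5) sin(3*pi*s/4) ds = (-20/(3*pi)) - (20/(3*pi)) = -40/(3*pi).
So ∫_{-4}^{4} g(s) sin(3*pi*s/4) ds = -88/(3*pi).
Hence Im(c_{3}) = (-1/8)·(-88/(3*pi)) = 11/(3*pi).

11/(3*pi)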